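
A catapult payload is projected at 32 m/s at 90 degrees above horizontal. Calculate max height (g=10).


Given: v0 = 32 m/s, theta = 90 deg, g = 10 m/s^2
sin^2(90) = 1
Using H = v0^2 * sin^2(theta) / (2*g)
H = 32^2 * 1 / (2*10)
H = 1024 * 1 / 20
H = 1024 / 20
H = 256/5 m

256/5 m


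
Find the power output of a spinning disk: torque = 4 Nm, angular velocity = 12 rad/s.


Given: tau = 4 Nm, omega = 12 rad/s
Using P = tau * omega
P = 4 * 12
P = 48 W

48 W


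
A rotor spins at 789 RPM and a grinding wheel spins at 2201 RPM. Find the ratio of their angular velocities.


Given: RPM_A = 789, RPM_B = 2201
omega = 2*pi*RPM/60, so omega_A/omega_B = RPM_A / RPM_B
omega_A/omega_B = 789 / 2201
omega_A/omega_B = 789/2201

789/2201


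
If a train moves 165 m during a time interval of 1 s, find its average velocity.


Given: distance d = 165 m, time t = 1 s
Using v = d / t
v = 165 / 1
v = 165 m/s

165 m/s


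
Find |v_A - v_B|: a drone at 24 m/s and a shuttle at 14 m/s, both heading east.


Given: v_A = 24 m/s east, v_B = 14 m/s east
Both move in the same direction; relative speed = |v_A - v_B|
|24 - 14| = |10|
= 10 m/s

10 m/s


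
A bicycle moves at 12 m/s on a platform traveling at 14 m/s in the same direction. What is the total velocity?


Given: object velocity = 12 m/s, platform velocity = 14 m/s (same direction)
Using classical velocity addition: v_total = v_object + v_platform
v_total = 12 + 14
v_total = 26 m/s

26 m/s


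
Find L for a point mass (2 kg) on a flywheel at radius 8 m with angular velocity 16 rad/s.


Given: m = 2 kg, r = 8 m, omega = 16 rad/s
For a point mass: I = m*r^2
I = 2*8^2 = 2*64 = 128
L = I*omega = 128*16
L = 2048 kg*m^2/s

2048 kg*m^2/s


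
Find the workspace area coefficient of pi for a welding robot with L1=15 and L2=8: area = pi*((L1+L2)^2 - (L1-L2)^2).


Given: L1 = 15, L2 = 8
(L1+L2)^2 = (23)^2 = 529
(L1-L2)^2 = (7)^2 = 49
Difference = 529 - 49 = 480
This equals 4*L1*L2 = 4*15*8 = 480
Workspace area = 480*pi

480


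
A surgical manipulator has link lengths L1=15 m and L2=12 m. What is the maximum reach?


Given: L1 = 15 m, L2 = 12 m
For a 2-link planar arm, max reach = L1 + L2 (fully extended)
Max reach = 15 + 12
Max reach = 27 m

27 m


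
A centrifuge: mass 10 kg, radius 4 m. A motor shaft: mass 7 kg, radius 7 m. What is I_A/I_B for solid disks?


Given: M1=10 kg, R1=4 m, M2=7 kg, R2=7 m
For a disk: I = (1/2)*M*R^2, so I_A/I_B = (M1*R1^2)/(M2*R2^2)
M1*R1^2 = 10*16 = 160
M2*R2^2 = 7*49 = 343
I_A/I_B = 160/343 = 160/343

160/343


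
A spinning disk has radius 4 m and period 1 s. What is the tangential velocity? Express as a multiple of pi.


Given: radius r = 4 m, period T = 1 s
Using v = 2*pi*r / T
v = 2*pi*4 / 1
v = 8*pi / 1
v = 8*pi m/s

8*pi m/s


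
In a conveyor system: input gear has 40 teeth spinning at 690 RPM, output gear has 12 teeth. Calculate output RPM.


Given: N1 = 40 teeth, w1 = 690 RPM, N2 = 12 teeth
Using N1*w1 = N2*w2
w2 = N1*w1 / N2
w2 = 40*690 / 12
w2 = 27600 / 12
w2 = 2300 RPM

2300 RPM


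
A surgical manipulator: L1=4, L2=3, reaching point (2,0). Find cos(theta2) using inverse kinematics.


Given: L1 = 4, L2 = 3, target (x, y) = (2, 0)
Using cos(theta2) = (x^2 + y^2 - L1^2 - L2^2) / (2*L1*L2)
x^2 + y^2 = 2^2 + 0 = 4
L1^2 + L2^2 = 16 + 9 = 25
Numerator = 4 - 25 = -21
Denominator = 2*4*3 = 24
cos(theta2) = -21/24 = -7/8

-7/8


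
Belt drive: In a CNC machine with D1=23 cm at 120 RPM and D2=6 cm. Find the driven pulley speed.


Given: D1 = 23 cm, w1 = 120 RPM, D2 = 6 cm
Using D1*w1 = D2*w2
w2 = D1*w1 / D2
w2 = 23*120 / 6
w2 = 2760 / 6
w2 = 460 RPM

460 RPM


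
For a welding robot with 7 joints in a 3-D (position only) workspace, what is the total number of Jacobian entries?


Given: task space dimension = 3, joints = 7
Jacobian is a 3 x 7 matrix
Total entries = rows * columns
Total = 3 * 7
Total = 21

21


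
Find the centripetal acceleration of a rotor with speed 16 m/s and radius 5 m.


Given: v = 16 m/s, r = 5 m
Using a_c = v^2 / r
a_c = 16^2 / 5
a_c = 256 / 5
a_c = 256/5 m/s^2

256/5 m/s^2


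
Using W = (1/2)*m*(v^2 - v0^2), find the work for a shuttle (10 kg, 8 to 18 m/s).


Given: m = 10 kg, v0 = 8 m/s, v = 18 m/s
Using W = (1/2)*m*(v^2 - v0^2)
v^2 = 18^2 = 324
v0^2 = 8^2 = 64
v^2 - v0^2 = 324 - 64 = 260
W = (1/2)*10*260 = 1300 J

1300 J


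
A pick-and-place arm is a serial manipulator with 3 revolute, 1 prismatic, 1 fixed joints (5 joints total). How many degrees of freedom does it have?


Given: serial robot with 3 revolute, 1 prismatic, 1 fixed joints
DOF contribution per joint type: revolute=1, prismatic=1, spherical=3, fixed=0
DOF = 3*1 + 1*1 + 1*0
DOF = 4

4


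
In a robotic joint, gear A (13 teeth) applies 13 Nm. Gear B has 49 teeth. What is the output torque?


Given: N1 = 13, N2 = 49, T1 = 13 Nm
Using T2/T1 = N2/N1
T2 = T1 * N2 / N1
T2 = 13 * 49 / 13
T2 = 637 / 13
T2 = 49 Nm

49 Nm


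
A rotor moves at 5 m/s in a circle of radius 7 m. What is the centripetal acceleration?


Given: v = 5 m/s, r = 7 m
Using a_c = v^2 / r
a_c = 5^2 / 7
a_c = 25 / 7
a_c = 25/7 m/s^2

25/7 m/s^2


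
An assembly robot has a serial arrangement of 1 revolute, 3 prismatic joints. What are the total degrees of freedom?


Given: serial robot with 1 revolute, 3 prismatic joints
DOF contribution per joint type: revolute=1, prismatic=1, spherical=3, fixed=0
DOF = 1*1 + 3*1
DOF = 4

4


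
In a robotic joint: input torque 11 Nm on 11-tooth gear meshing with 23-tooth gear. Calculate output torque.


Given: N1 = 11, N2 = 23, T1 = 11 Nm
Using T2/T1 = N2/N1
T2 = T1 * N2 / N1
T2 = 11 * 23 / 11
T2 = 253 / 11
T2 = 23 Nm

23 Nm


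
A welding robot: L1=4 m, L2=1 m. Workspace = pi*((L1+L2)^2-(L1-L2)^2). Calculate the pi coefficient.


Given: L1 = 4, L2 = 1
(L1+L2)^2 = (5)^2 = 25
(L1-L2)^2 = (3)^2 = 9
Difference = 25 - 9 = 16
This equals 4*L1*L2 = 4*4*1 = 16
Workspace area = 16*pi

16


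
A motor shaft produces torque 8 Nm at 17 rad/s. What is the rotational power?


Given: tau = 8 Nm, omega = 17 rad/s
Using P = tau * omega
P = 8 * 17
P = 136 W

136 W


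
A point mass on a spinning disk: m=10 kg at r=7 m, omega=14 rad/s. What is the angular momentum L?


Given: m = 10 kg, r = 7 m, omega = 14 rad/s
For a point mass: I = m*r^2
I = 10*7^2 = 10*49 = 490
L = I*omega = 490*14
L = 6860 kg*m^2/s

6860 kg*m^2/s


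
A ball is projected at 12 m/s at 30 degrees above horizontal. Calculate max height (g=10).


Given: v0 = 12 m/s, theta = 30 deg, g = 10 m/s^2
sin^2(30) = 1/4
Using H = v0^2 * sin^2(theta) / (2*g)
H = 12^2 * 1/4 / (2*10)
H = 144 * 1/4 / 20
H = 36 / 20
H = 9/5 m

9/5 m


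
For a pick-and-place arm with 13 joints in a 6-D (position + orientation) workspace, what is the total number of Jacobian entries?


Given: task space dimension = 6, joints = 13
Jacobian is a 6 x 13 matrix
Total entries = rows * columns
Total = 6 * 13
Total = 78

78


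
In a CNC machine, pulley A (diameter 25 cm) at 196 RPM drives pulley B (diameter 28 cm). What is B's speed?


Given: D1 = 25 cm, w1 = 196 RPM, D2 = 28 cm
Using D1*w1 = D2*w2
w2 = D1*w1 / D2
w2 = 25*196 / 28
w2 = 4900 / 28
w2 = 175 RPM

175 RPM


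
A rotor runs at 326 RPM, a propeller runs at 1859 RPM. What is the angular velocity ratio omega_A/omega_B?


Given: RPM_A = 326, RPM_B = 1859
omega = 2*pi*RPM/60, so omega_A/omega_B = RPM_A / RPM_B
omega_A/omega_B = 326 / 1859
omega_A/omega_B = 326/1859

326/1859


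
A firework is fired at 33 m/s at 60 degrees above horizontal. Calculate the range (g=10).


Given: v0 = 33 m/s, theta = 60 deg, g = 10 m/s^2
sin(2*60) = sin(120) = sqrt(3)/2
Using R = v0^2 * sin(2*theta) / g
R = 33^2 * (sqrt(3)/2) / 10
R = 1089 * sqrt(3) / 20
R = 1089/20*sqrt(3) m

1089/20*sqrt(3) m


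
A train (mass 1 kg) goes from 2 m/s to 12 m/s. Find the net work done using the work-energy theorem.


Given: m = 1 kg, v0 = 2 m/s, v = 12 m/s
Using W = (1/2)*m*(v^2 - v0^2)
v^2 = 12^2 = 144
v0^2 = 2^2 = 4
v^2 - v0^2 = 144 - 4 = 140
W = (1/2)*1*140 = 70 J

70 J


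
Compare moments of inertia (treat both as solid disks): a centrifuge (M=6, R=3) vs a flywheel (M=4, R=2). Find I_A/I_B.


Given: M1=6 kg, R1=3 m, M2=4 kg, R2=2 m
For a disk: I = (1/2)*M*R^2, so I_A/I_B = (M1*R1^2)/(M2*R2^2)
M1*R1^2 = 6*9 = 54
M2*R2^2 = 4*4 = 16
I_A/I_B = 54/16 = 27/8

27/8


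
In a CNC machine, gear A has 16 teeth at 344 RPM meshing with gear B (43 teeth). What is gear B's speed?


Given: N1 = 16 teeth, w1 = 344 RPM, N2 = 43 teeth
Using N1*w1 = N2*w2
w2 = N1*w1 / N2
w2 = 16*344 / 43
w2 = 5504 / 43
w2 = 128 RPM

128 RPM


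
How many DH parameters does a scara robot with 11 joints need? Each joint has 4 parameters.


Given: 11 joints, 4 DH parameters per joint (d, theta, a, alpha)
Total DH parameters = number_of_joints * 4
Total = 11 * 4
Total = 44

44


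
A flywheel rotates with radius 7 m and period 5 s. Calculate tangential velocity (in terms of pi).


Given: radius r = 7 m, period T = 5 s
Using v = 2*pi*r / T
v = 2*pi*7 / 5
v = 14*pi / 5
v = 14/5*pi m/s

14/5*pi m/s


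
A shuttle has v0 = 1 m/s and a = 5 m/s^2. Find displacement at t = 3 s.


Given: v0 = 1 m/s, a = 5 m/s^2, t = 3 s
Using s = v0*t + (1/2)*a*t^2
s = 1*3 + (1/2)*5*3^2
s = 3 + (1/2)*45
s = 3 + 45/2
s = 51/2

51/2 m


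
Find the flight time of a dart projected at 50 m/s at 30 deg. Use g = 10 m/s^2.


Given: v0 = 50 m/s, theta = 30 deg, g = 10 m/s^2
sin(30) = 1/2
Using T = 2*v0*sin(theta) / g
T = 2*50*1/2 / 10
T = 50 / 10
T = 5 s

5 s


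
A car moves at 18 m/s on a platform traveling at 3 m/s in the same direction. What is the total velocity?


Given: object velocity = 18 m/s, platform velocity = 3 m/s (same direction)
Using classical velocity addition: v_total = v_object + v_platform
v_total = 18 + 3
v_total = 21 m/s

21 m/s


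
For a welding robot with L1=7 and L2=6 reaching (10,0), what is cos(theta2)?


Given: L1 = 7, L2 = 6, target (x, y) = (10, 0)
Using cos(theta2) = (x^2 + y^2 - L1^2 - L2^2) / (2*L1*L2)
x^2 + y^2 = 10^2 + 0 = 100
L1^2 + L2^2 = 49 + 36 = 85
Numerator = 100 - 85 = 15
Denominator = 2*7*6 = 84
cos(theta2) = 15/84 = 5/28

5/28


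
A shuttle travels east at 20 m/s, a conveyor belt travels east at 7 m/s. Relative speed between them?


Given: v_A = 20 m/s east, v_B = 7 m/s east
Both move in the same direction; relative speed = |v_A - v_B|
|20 - 7| = |13|
= 13 m/s

13 m/s


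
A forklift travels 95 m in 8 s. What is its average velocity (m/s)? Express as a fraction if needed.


Given: distance d = 95 m, time t = 8 s
Using v = d / t
v = 95 / 8
v = 95/8 m/s

95/8 m/s


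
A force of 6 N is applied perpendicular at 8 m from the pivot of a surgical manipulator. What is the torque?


Given: F = 6 N, r = 8 m, angle = 90 deg (perpendicular)
Using tau = F * r * sin(90)
sin(90) = 1
tau = 6 * 8 * 1
tau = 48 Nm

48 Nm


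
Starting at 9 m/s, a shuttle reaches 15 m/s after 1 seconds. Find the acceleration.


Given: initial velocity v0 = 9 m/s, final velocity v = 15 m/s, time t = 1 s
Using a = (v - v0) / t
a = (15 - 9) / 1
a = 6 / 1
a = 6 m/s^2

6 m/s^2


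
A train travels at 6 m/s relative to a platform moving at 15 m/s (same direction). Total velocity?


Given: object velocity = 6 m/s, platform velocity = 15 m/s (same direction)
Using classical velocity addition: v_total = v_object + v_platform
v_total = 6 + 15
v_total = 21 m/s

21 m/s


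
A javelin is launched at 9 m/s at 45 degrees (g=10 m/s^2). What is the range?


Given: v0 = 9 m/s, theta = 45 deg, g = 10 m/s^2
sin(2*45) = sin(90) = 1
Using R = v0^2 * sin(2*theta) / g
R = 9^2 * 1 / 10
R = 81 / 10
R = 81/10 m

81/10 m


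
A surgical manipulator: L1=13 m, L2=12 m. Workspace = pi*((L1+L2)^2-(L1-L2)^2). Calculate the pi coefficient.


Given: L1 = 13, L2 = 12
(L1+L2)^2 = (25)^2 = 625
(L1-L2)^2 = (1)^2 = 1
Difference = 625 - 1 = 624
This equals 4*L1*L2 = 4*13*12 = 624
Workspace area = 624*pi

624


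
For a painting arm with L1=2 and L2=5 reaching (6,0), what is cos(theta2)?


Given: L1 = 2, L2 = 5, target (x, y) = (6, 0)
Using cos(theta2) = (x^2 + y^2 - L1^2 - L2^2) / (2*L1*L2)
x^2 + y^2 = 6^2 + 0 = 36
L1^2 + L2^2 = 4 + 25 = 29
Numerator = 36 - 29 = 7
Denominator = 2*2*5 = 20
cos(theta2) = 7/20 = 7/20

7/20


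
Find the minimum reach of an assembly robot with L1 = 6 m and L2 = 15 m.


Given: L1 = 6 m, L2 = 15 m
For a 2-link planar arm, min reach = |L1 - L2| (second link folded back)
Min reach = |6 - 15|
Min reach = 9 m

9 m


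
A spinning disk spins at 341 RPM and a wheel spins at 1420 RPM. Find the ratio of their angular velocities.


Given: RPM_A = 341, RPM_B = 1420
omega = 2*pi*RPM/60, so omega_A/omega_B = RPM_A / RPM_B
omega_A/omega_B = 341 / 1420
omega_A/omega_B = 341/1420

341/1420


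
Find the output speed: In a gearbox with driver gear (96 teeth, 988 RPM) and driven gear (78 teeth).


Given: N1 = 96 teeth, w1 = 988 RPM, N2 = 78 teeth
Using N1*w1 = N2*w2
w2 = N1*w1 / N2
w2 = 96*988 / 78
w2 = 94848 / 78
w2 = 1216 RPM

1216 RPM


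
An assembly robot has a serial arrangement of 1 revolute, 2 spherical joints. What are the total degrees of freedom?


Given: serial robot with 1 revolute, 2 spherical joints
DOF contribution per joint type: revolute=1, prismatic=1, spherical=3, fixed=0
DOF = 1*1 + 2*3
DOF = 7

7


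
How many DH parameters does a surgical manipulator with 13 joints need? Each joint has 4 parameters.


Given: 13 joints, 4 DH parameters per joint (d, theta, a, alpha)
Total DH parameters = number_of_joints * 4
Total = 13 * 4
Total = 52

52


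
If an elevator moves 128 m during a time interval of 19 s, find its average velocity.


Given: distance d = 128 m, time t = 19 s
Using v = d / t
v = 128 / 19
v = 128/19 m/s

128/19 m/s


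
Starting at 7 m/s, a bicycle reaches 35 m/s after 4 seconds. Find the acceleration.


Given: initial velocity v0 = 7 m/s, final velocity v = 35 m/s, time t = 4 s
Using a = (v - v0) / t
a = (35 - 7) / 4
a = 28 / 4
a = 7 m/s^2

7 m/s^2


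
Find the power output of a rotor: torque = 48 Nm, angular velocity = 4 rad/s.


Given: tau = 48 Nm, omega = 4 rad/s
Using P = tau * omega
P = 48 * 4
P = 192 W

192 W


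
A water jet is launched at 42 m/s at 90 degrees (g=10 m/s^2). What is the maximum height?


Given: v0 = 42 m/s, theta = 90 deg, g = 10 m/s^2
sin^2(90) = 1
Using H = v0^2 * sin^2(theta) / (2*g)
H = 42^2 * 1 / (2*10)
H = 1764 * 1 / 20
H = 1764 / 20
H = 441/5 m

441/5 m


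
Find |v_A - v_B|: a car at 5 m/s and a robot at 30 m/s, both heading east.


Given: v_A = 5 m/s east, v_B = 30 m/s east
Both move in the same direction; relative speed = |v_A - v_B|
|5 - 30| = |-25|
= 25 m/s

25 m/s


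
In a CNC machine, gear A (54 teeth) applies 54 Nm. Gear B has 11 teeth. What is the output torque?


Given: N1 = 54, N2 = 11, T1 = 54 Nm
Using T2/T1 = N2/N1
T2 = T1 * N2 / N1
T2 = 54 * 11 / 54
T2 = 594 / 54
T2 = 11 Nm

11 Nm


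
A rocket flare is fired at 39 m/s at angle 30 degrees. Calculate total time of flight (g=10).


Given: v0 = 39 m/s, theta = 30 deg, g = 10 m/s^2
sin(30) = 1/2
Using T = 2*v0*sin(theta) / g
T = 2*39*1/2 / 10
T = 39 / 10
T = 39/10 s

39/10 s


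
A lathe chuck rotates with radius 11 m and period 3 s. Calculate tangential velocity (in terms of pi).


Given: radius r = 11 m, period T = 3 s
Using v = 2*pi*r / T
v = 2*pi*11 / 3
v = 22*pi / 3
v = 22/3*pi m/s

22/3*pi m/s


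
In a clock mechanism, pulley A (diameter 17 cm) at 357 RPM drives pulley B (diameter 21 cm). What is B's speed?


Given: D1 = 17 cm, w1 = 357 RPM, D2 = 21 cm
Using D1*w1 = D2*w2
w2 = D1*w1 / D2
w2 = 17*357 / 21
w2 = 6069 / 21
w2 = 289 RPM

289 RPM


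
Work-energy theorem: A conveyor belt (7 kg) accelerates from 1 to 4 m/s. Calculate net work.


Given: m = 7 kg, v0 = 1 m/s, v = 4 m/s
Using W = (1/2)*m*(v^2 - v0^2)
v^2 = 4^2 = 16
v0^2 = 1^2 = 1
v^2 - v0^2 = 16 - 1 = 15
W = (1/2)*7*15 = 105/2 J

105/2 J


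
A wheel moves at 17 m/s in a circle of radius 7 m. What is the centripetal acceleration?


Given: v = 17 m/s, r = 7 m
Using a_c = v^2 / r
a_c = 17^2 / 7
a_c = 289 / 7
a_c = 289/7 m/s^2

289/7 m/s^2


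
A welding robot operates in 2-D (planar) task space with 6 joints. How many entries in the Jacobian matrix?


Given: task space dimension = 2, joints = 6
Jacobian is a 2 x 6 matrix
Total entries = rows * columns
Total = 2 * 6
Total = 12

12


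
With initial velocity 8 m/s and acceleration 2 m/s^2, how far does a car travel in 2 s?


Given: v0 = 8 m/s, a = 2 m/s^2, t = 2 s
Using s = v0*t + (1/2)*a*t^2
s = 8*2 + (1/2)*2*2^2
s = 16 + (1/2)*8
s = 16 + 4
s = 20

20 m


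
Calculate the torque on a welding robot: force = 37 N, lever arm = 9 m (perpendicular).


Given: F = 37 N, r = 9 m, angle = 90 deg (perpendicular)
Using tau = F * r * sin(90)
sin(90) = 1
tau = 37 * 9 * 1
tau = 333 Nm

333 Nm


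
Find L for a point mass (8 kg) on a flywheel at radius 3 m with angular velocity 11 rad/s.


Given: m = 8 kg, r = 3 m, omega = 11 rad/s
For a point mass: I = m*r^2
I = 8*3^2 = 8*9 = 72
L = I*omega = 72*11
L = 792 kg*m^2/s

792 kg*m^2/s


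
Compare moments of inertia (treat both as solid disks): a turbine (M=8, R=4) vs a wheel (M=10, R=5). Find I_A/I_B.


Given: M1=8 kg, R1=4 m, M2=10 kg, R2=5 m
For a disk: I = (1/2)*M*R^2, so I_A/I_B = (M1*R1^2)/(M2*R2^2)
M1*R1^2 = 8*16 = 128
M2*R2^2 = 10*25 = 250
I_A/I_B = 128/250 = 64/125

64/125


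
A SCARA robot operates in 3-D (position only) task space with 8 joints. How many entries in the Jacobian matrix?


Given: task space dimension = 3, joints = 8
Jacobian is a 3 x 8 matrix
Total entries = rows * columns
Total = 3 * 8
Total = 24

24


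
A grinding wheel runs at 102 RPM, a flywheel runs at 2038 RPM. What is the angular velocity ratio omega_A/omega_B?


Given: RPM_A = 102, RPM_B = 2038
omega = 2*pi*RPM/60, so omega_A/omega_B = RPM_A / RPM_B
omega_A/omega_B = 102 / 2038
omega_A/omega_B = 51/1019

51/1019


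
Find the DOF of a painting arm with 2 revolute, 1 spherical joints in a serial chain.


Given: serial robot with 2 revolute, 1 spherical joints
DOF contribution per joint type: revolute=1, prismatic=1, spherical=3, fixed=0
DOF = 2*1 + 1*3
DOF = 5

5


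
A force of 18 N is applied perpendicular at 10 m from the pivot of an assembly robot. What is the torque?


Given: F = 18 N, r = 10 m, angle = 90 deg (perpendicular)
Using tau = F * r * sin(90)
sin(90) = 1
tau = 18 * 10 * 1
tau = 180 Nm

180 Nm


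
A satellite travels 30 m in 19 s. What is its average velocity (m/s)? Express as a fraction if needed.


Given: distance d = 30 m, time t = 19 s
Using v = d / t
v = 30 / 19
v = 30/19 m/s

30/19 m/s


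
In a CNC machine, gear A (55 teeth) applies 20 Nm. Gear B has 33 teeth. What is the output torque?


Given: N1 = 55, N2 = 33, T1 = 20 Nm
Using T2/T1 = N2/N1
T2 = T1 * N2 / N1
T2 = 20 * 33 / 55
T2 = 660 / 55
T2 = 12 Nm

12 Nm


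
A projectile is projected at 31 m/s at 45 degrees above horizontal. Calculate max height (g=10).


Given: v0 = 31 m/s, theta = 45 deg, g = 10 m/s^2
sin^2(45) = 1/2
Using H = v0^2 * sin^2(theta) / (2*g)
H = 31^2 * 1/2 / (2*10)
H = 961 * 1/2 / 20
H = 961/2 / 20
H = 961/40 m

961/40 m


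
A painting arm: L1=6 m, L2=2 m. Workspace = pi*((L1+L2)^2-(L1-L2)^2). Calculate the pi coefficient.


Given: L1 = 6, L2 = 2
(L1+L2)^2 = (8)^2 = 64
(L1-L2)^2 = (4)^2 = 16
Difference = 64 - 16 = 48
This equals 4*L1*L2 = 4*6*2 = 48
Workspace area = 48*pi

48


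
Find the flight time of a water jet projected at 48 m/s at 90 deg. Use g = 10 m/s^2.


Given: v0 = 48 m/s, theta = 90 deg, g = 10 m/s^2
sin(90) = 1
Using T = 2*v0*sin(theta) / g
T = 2*48*1 / 10
T = 96 / 10
T = 48/5 s

48/5 s


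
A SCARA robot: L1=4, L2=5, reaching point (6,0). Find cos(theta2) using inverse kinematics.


Given: L1 = 4, L2 = 5, target (x, y) = (6, 0)
Using cos(theta2) = (x^2 + y^2 - L1^2 - L2^2) / (2*L1*L2)
x^2 + y^2 = 6^2 + 0 = 36
L1^2 + L2^2 = 16 + 25 = 41
Numerator = 36 - 41 = -5
Denominator = 2*4*5 = 40
cos(theta2) = -5/40 = -1/8

-1/8


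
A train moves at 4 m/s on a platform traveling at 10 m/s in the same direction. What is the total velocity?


Given: object velocity = 4 m/s, platform velocity = 10 m/s (same direction)
Using classical velocity addition: v_total = v_object + v_platform
v_total = 4 + 10
v_total = 14 m/s

14 m/s


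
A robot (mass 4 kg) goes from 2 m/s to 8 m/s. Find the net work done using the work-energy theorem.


Given: m = 4 kg, v0 = 2 m/s, v = 8 m/s
Using W = (1/2)*m*(v^2 - v0^2)
v^2 = 8^2 = 64
v0^2 = 2^2 = 4
v^2 - v0^2 = 64 - 4 = 60
W = (1/2)*4*60 = 120 J

120 J


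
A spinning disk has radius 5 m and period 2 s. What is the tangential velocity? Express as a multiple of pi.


Given: radius r = 5 m, period T = 2 s
Using v = 2*pi*r / T
v = 2*pi*5 / 2
v = 10*pi / 2
v = 5*pi m/s

5*pi m/s


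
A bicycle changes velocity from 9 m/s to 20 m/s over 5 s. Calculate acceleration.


Given: initial velocity v0 = 9 m/s, final velocity v = 20 m/s, time t = 5 s
Using a = (v - v0) / t
a = (20 - 9) / 5
a = 11 / 5
a = 11/5 m/s^2

11/5 m/s^2


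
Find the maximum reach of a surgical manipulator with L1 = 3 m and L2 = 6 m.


Given: L1 = 3 m, L2 = 6 m
For a 2-link planar arm, max reach = L1 + L2 (fully extended)
Max reach = 3 + 6
Max reach = 9 m

9 m


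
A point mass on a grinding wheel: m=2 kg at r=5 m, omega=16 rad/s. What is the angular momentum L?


Given: m = 2 kg, r = 5 m, omega = 16 rad/s
For a point mass: I = m*r^2
I = 2*5^2 = 2*25 = 50
L = I*omega = 50*16
L = 800 kg*m^2/s

800 kg*m^2/s


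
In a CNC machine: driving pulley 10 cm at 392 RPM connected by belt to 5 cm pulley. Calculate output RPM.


Given: D1 = 10 cm, w1 = 392 RPM, D2 = 5 cm
Using D1*w1 = D2*w2
w2 = D1*w1 / D2
w2 = 10*392 / 5
w2 = 3920 / 5
w2 = 784 RPM

784 RPM


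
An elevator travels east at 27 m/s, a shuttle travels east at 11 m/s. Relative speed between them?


Given: v_A = 27 m/s east, v_B = 11 m/s east
Both move in the same direction; relative speed = |v_A - v_B|
|27 - 11| = |16|
= 16 m/s

16 m/s


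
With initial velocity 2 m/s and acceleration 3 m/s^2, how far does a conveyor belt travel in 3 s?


Given: v0 = 2 m/s, a = 3 m/s^2, t = 3 s
Using s = v0*t + (1/2)*a*t^2
s = 2*3 + (1/2)*3*3^2
s = 6 + (1/2)*27
s = 6 + 27/2
s = 39/2

39/2 m


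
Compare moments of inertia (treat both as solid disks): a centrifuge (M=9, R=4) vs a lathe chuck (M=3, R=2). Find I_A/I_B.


Given: M1=9 kg, R1=4 m, M2=3 kg, R2=2 m
For a disk: I = (1/2)*M*R^2, so I_A/I_B = (M1*R1^2)/(M2*R2^2)
M1*R1^2 = 9*16 = 144
M2*R2^2 = 3*4 = 12
I_A/I_B = 144/12 = 12

12


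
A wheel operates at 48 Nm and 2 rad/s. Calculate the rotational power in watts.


Given: tau = 48 Nm, omega = 2 rad/s
Using P = tau * omega
P = 48 * 2
P = 96 W

96 W


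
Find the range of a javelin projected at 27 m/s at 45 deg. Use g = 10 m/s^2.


Given: v0 = 27 m/s, theta = 45 deg, g = 10 m/s^2
sin(2*45) = sin(90) = 1
Using R = v0^2 * sin(2*theta) / g
R = 27^2 * 1 / 10
R = 729 / 10
R = 729/10 m

729/10 m


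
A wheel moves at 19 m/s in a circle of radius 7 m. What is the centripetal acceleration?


Given: v = 19 m/s, r = 7 m
Using a_c = v^2 / r
a_c = 19^2 / 7
a_c = 361 / 7
a_c = 361/7 m/s^2

361/7 m/s^2


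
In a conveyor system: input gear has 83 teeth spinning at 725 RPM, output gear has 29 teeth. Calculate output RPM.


Given: N1 = 83 teeth, w1 = 725 RPM, N2 = 29 teeth
Using N1*w1 = N2*w2
w2 = N1*w1 / N2
w2 = 83*725 / 29
w2 = 60175 / 29
w2 = 2075 RPM

2075 RPM


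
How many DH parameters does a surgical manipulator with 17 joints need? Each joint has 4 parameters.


Given: 17 joints, 4 DH parameters per joint (d, theta, a, alpha)
Total DH parameters = number_of_joints * 4
Total = 17 * 4
Total = 68

68


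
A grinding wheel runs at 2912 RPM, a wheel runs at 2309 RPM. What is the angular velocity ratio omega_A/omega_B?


Given: RPM_A = 2912, RPM_B = 2309
omega = 2*pi*RPM/60, so omega_A/omega_B = RPM_A / RPM_B
omega_A/omega_B = 2912 / 2309
omega_A/omega_B = 2912/2309

2912/2309


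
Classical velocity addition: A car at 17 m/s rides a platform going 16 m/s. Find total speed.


Given: object velocity = 17 m/s, platform velocity = 16 m/s (same direction)
Using classical velocity addition: v_total = v_object + v_platform
v_total = 17 + 16
v_total = 33 m/s

33 m/s


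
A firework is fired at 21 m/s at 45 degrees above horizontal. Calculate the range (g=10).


Given: v0 = 21 m/s, theta = 45 deg, g = 10 m/s^2
sin(2*45) = sin(90) = 1
Using R = v0^2 * sin(2*theta) / g
R = 21^2 * 1 / 10
R = 441 / 10
R = 441/10 m

441/10 m


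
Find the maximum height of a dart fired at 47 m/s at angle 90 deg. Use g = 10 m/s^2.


Given: v0 = 47 m/s, theta = 90 deg, g = 10 m/s^2
sin^2(90) = 1
Using H = v0^2 * sin^2(theta) / (2*g)
H = 47^2 * 1 / (2*10)
H = 2209 * 1 / 20
H = 2209 / 20
H = 2209/20 m

2209/20 m


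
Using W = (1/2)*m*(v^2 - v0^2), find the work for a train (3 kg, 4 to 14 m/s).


Given: m = 3 kg, v0 = 4 m/s, v = 14 m/s
Using W = (1/2)*m*(v^2 - v0^2)
v^2 = 14^2 = 196
v0^2 = 4^2 = 16
v^2 - v0^2 = 196 - 16 = 180
W = (1/2)*3*180 = 270 J

270 J


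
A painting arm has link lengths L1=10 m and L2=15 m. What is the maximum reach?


Given: L1 = 10 m, L2 = 15 m
For a 2-link planar arm, max reach = L1 + L2 (fully extended)
Max reach = 10 + 15
Max reach = 25 m

25 m


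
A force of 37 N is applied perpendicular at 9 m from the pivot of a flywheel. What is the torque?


Given: F = 37 N, r = 9 m, angle = 90 deg (perpendicular)
Using tau = F * r * sin(90)
sin(90) = 1
tau = 37 * 9 * 1
tau = 333 Nm

333 Nm


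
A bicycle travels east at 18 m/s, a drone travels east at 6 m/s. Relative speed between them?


Given: v_A = 18 m/s east, v_B = 6 m/s east
Both move in the same direction; relative speed = |v_A - v_B|
|18 - 6| = |12|
= 12 m/s

12 m/s


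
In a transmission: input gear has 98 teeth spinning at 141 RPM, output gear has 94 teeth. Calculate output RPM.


Given: N1 = 98 teeth, w1 = 141 RPM, N2 = 94 teeth
Using N1*w1 = N2*w2
w2 = N1*w1 / N2
w2 = 98*141 / 94
w2 = 13818 / 94
w2 = 147 RPM

147 RPM


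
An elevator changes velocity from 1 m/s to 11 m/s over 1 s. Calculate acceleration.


Given: initial velocity v0 = 1 m/s, final velocity v = 11 m/s, time t = 1 s
Using a = (v - v0) / t
a = (11 - 1) / 1
a = 10 / 1
a = 10 m/s^2

10 m/s^2


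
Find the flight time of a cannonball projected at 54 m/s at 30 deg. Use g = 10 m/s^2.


Given: v0 = 54 m/s, theta = 30 deg, g = 10 m/s^2
sin(30) = 1/2
Using T = 2*v0*sin(theta) / g
T = 2*54*1/2 / 10
T = 54 / 10
T = 27/5 s

27/5 s


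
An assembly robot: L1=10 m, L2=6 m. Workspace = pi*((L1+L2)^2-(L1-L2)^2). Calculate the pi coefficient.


Given: L1 = 10, L2 = 6
(L1+L2)^2 = (16)^2 = 256
(L1-L2)^2 = (4)^2 = 16
Difference = 256 - 16 = 240
This equals 4*L1*L2 = 4*10*6 = 240
Workspace area = 240*pi

240


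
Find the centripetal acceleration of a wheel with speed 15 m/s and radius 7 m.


Given: v = 15 m/s, r = 7 m
Using a_c = v^2 / r
a_c = 15^2 / 7
a_c = 225 / 7
a_c = 225/7 m/s^2

225/7 m/s^2


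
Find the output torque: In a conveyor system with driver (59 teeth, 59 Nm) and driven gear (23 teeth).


Given: N1 = 59, N2 = 23, T1 = 59 Nm
Using T2/T1 = N2/N1
T2 = T1 * N2 / N1
T2 = 59 * 23 / 59
T2 = 1357 / 59
T2 = 23 Nm

23 Nm


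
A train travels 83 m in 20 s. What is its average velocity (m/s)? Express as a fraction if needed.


Given: distance d = 83 m, time t = 20 s
Using v = d / t
v = 83 / 20
v = 83/20 m/s

83/20 m/s


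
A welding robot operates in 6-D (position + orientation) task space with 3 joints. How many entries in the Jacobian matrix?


Given: task space dimension = 6, joints = 3
Jacobian is a 6 x 3 matrix
Total entries = rows * columns
Total = 6 * 3
Total = 18

18


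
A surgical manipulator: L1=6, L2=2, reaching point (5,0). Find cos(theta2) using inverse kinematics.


Given: L1 = 6, L2 = 2, target (x, y) = (5, 0)
Using cos(theta2) = (x^2 + y^2 - L1^2 - L2^2) / (2*L1*L2)
x^2 + y^2 = 5^2 + 0 = 25
L1^2 + L2^2 = 36 + 4 = 40
Numerator = 25 - 40 = -15
Denominator = 2*6*2 = 24
cos(theta2) = -15/24 = -5/8

-5/8


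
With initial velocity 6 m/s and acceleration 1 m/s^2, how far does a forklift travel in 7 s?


Given: v0 = 6 m/s, a = 1 m/s^2, t = 7 s
Using s = v0*t + (1/2)*a*t^2
s = 6*7 + (1/2)*1*7^2
s = 42 + (1/2)*49
s = 42 + 49/2
s = 133/2

133/2 m


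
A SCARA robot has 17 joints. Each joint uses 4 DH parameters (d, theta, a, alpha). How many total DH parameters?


Given: 17 joints, 4 DH parameters per joint (d, theta, a, alpha)
Total DH parameters = number_of_joints * 4
Total = 17 * 4
Total = 68

68


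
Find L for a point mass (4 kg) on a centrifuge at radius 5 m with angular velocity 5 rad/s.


Given: m = 4 kg, r = 5 m, omega = 5 rad/s
For a point mass: I = m*r^2
I = 4*5^2 = 4*25 = 100
L = I*omega = 100*5
L = 500 kg*m^2/s

500 kg*m^2/s


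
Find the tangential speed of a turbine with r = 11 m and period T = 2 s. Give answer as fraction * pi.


Given: radius r = 11 m, period T = 2 s
Using v = 2*pi*r / T
v = 2*pi*11 / 2
v = 22*pi / 2
v = 11*pi m/s

11*pi m/s


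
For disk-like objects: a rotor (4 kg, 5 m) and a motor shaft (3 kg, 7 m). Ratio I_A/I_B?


Given: M1=4 kg, R1=5 m, M2=3 kg, R2=7 m
For a disk: I = (1/2)*M*R^2, so I_A/I_B = (M1*R1^2)/(M2*R2^2)
M1*R1^2 = 4*25 = 100
M2*R2^2 = 3*49 = 147
I_A/I_B = 100/147 = 100/147

100/147


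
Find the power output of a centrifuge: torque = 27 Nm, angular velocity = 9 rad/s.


Given: tau = 27 Nm, omega = 9 rad/s
Using P = tau * omega
P = 27 * 9
P = 243 W

243 W


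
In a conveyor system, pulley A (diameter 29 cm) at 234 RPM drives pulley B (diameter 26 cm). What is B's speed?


Given: D1 = 29 cm, w1 = 234 RPM, D2 = 26 cm
Using D1*w1 = D2*w2
w2 = D1*w1 / D2
w2 = 29*234 / 26
w2 = 6786 / 26
w2 = 261 RPM

261 RPM


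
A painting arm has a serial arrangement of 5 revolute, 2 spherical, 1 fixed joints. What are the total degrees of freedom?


Given: serial robot with 5 revolute, 2 spherical, 1 fixed joints
DOF contribution per joint type: revolute=1, prismatic=1, spherical=3, fixed=0
DOF = 5*1 + 2*3 + 1*0
DOF = 11

11


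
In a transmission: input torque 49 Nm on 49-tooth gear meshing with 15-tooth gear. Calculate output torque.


Given: N1 = 49, N2 = 15, T1 = 49 Nm
Using T2/T1 = N2/N1
T2 = T1 * N2 / N1
T2 = 49 * 15 / 49
T2 = 735 / 49
T2 = 15 Nm

15 Nm


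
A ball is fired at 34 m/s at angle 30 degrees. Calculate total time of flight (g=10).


Given: v0 = 34 m/s, theta = 30 deg, g = 10 m/s^2
sin(30) = 1/2
Using T = 2*v0*sin(theta) / g
T = 2*34*1/2 / 10
T = 34 / 10
T = 17/5 s

17/5 s


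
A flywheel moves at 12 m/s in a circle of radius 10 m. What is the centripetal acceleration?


Given: v = 12 m/s, r = 10 m
Using a_c = v^2 / r
a_c = 12^2 / 10
a_c = 144 / 10
a_c = 72/5 m/s^2

72/5 m/s^2


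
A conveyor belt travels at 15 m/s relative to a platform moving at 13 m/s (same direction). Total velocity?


Given: object velocity = 15 m/s, platform velocity = 13 m/s (same direction)
Using classical velocity addition: v_total = v_object + v_platform
v_total = 15 + 13
v_total = 28 m/s

28 m/s


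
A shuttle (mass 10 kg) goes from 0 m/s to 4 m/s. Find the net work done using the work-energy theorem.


Given: m = 10 kg, v0 = 0 m/s, v = 4 m/s
Using W = (1/2)*m*(v^2 - v0^2)
v^2 = 4^2 = 16
v0^2 = 0^2 = 0
v^2 - v0^2 = 16 - 0 = 16
W = (1/2)*10*16 = 80 J

80 J


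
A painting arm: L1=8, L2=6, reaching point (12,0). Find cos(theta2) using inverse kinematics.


Given: L1 = 8, L2 = 6, target (x, y) = (12, 0)
Using cos(theta2) = (x^2 + y^2 - L1^2 - L2^2) / (2*L1*L2)
x^2 + y^2 = 12^2 + 0 = 144
L1^2 + L2^2 = 64 + 36 = 100
Numerator = 144 - 100 = 44
Denominator = 2*8*6 = 96
cos(theta2) = 44/96 = 11/24

11/24


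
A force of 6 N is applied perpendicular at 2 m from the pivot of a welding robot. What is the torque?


Given: F = 6 N, r = 2 m, angle = 90 deg (perpendicular)
Using tau = F * r * sin(90)
sin(90) = 1
tau = 6 * 2 * 1
tau = 12 Nm

12 Nm


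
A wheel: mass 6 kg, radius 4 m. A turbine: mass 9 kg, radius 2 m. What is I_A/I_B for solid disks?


Given: M1=6 kg, R1=4 m, M2=9 kg, R2=2 m
For a disk: I = (1/2)*M*R^2, so I_A/I_B = (M1*R1^2)/(M2*R2^2)
M1*R1^2 = 6*16 = 96
M2*R2^2 = 9*4 = 36
I_A/I_B = 96/36 = 8/3

8/3


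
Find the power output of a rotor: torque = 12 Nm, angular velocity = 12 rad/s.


Given: tau = 12 Nm, omega = 12 rad/s
Using P = tau * omega
P = 12 * 12
P = 144 W

144 W


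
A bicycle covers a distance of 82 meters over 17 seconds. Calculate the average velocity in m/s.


Given: distance d = 82 m, time t = 17 s
Using v = d / t
v = 82 / 17
v = 82/17 m/s

82/17 m/s


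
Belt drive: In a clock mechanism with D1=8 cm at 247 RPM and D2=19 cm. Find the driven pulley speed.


Given: D1 = 8 cm, w1 = 247 RPM, D2 = 19 cm
Using D1*w1 = D2*w2
w2 = D1*w1 / D2
w2 = 8*247 / 19
w2 = 1976 / 19
w2 = 104 RPM

104 RPM


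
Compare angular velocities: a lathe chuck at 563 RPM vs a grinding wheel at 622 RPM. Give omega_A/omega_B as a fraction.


Given: RPM_A = 563, RPM_B = 622
omega = 2*pi*RPM/60, so omega_A/omega_B = RPM_A / RPM_B
omega_A/omega_B = 563 / 622
omega_A/omega_B = 563/622

563/622


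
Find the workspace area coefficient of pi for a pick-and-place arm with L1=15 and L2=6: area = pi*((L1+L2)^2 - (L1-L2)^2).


Given: L1 = 15, L2 = 6
(L1+L2)^2 = (21)^2 = 441
(L1-L2)^2 = (9)^2 = 81
Difference = 441 - 81 = 360
This equals 4*L1*L2 = 4*15*6 = 360
Workspace area = 360*pi

360


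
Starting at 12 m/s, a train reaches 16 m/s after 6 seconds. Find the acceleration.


Given: initial velocity v0 = 12 m/s, final velocity v = 16 m/s, time t = 6 s
Using a = (v - v0) / t
a = (16 - 12) / 6
a = 4 / 6
a = 2/3 m/s^2

2/3 m/s^2


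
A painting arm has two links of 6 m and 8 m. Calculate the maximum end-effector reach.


Given: L1 = 6 m, L2 = 8 m
For a 2-link planar arm, max reach = L1 + L2 (fully extended)
Max reach = 6 + 8
Max reach = 14 m

14 m


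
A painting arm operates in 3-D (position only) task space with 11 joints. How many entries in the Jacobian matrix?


Given: task space dimension = 3, joints = 11
Jacobian is a 3 x 11 matrix
Total entries = rows * columns
Total = 3 * 11
Total = 33

33


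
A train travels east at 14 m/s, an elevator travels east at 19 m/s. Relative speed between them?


Given: v_A = 14 m/s east, v_B = 19 m/s east
Both move in the same direction; relative speed = |v_A - v_B|
|14 - 19| = |-5|
= 5 m/s

5 m/s


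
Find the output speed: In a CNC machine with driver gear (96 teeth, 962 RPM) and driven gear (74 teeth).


Given: N1 = 96 teeth, w1 = 962 RPM, N2 = 74 teeth
Using N1*w1 = N2*w2
w2 = N1*w1 / N2
w2 = 96*962 / 74
w2 = 92352 / 74
w2 = 1248 RPM

1248 RPM


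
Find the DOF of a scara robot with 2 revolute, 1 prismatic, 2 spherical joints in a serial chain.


Given: serial robot with 2 revolute, 1 prismatic, 2 spherical joints
DOF contribution per joint type: revolute=1, prismatic=1, spherical=3, fixed=0
DOF = 2*1 + 1*1 + 2*3
DOF = 9

9


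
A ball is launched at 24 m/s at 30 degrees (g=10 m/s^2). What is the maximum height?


Given: v0 = 24 m/s, theta = 30 deg, g = 10 m/s^2
sin^2(30) = 1/4
Using H = v0^2 * sin^2(theta) / (2*g)
H = 24^2 * 1/4 / (2*10)
H = 576 * 1/4 / 20
H = 144 / 20
H = 36/5 m

36/5 m


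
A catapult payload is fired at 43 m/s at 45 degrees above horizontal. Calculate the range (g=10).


Given: v0 = 43 m/s, theta = 45 deg, g = 10 m/s^2
sin(2*45) = sin(90) = 1
Using R = v0^2 * sin(2*theta) / g
R = 43^2 * 1 / 10
R = 1849 / 10
R = 1849/10 m

1849/10 m


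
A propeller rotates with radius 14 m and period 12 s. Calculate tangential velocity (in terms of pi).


Given: radius r = 14 m, period T = 12 s
Using v = 2*pi*r / T
v = 2*pi*14 / 12
v = 28*pi / 12
v = 7/3*pi m/s

7/3*pi m/s


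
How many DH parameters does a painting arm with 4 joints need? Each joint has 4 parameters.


Given: 4 joints, 4 DH parameters per joint (d, theta, a, alpha)
Total DH parameters = number_of_joints * 4
Total = 4 * 4
Total = 16

16


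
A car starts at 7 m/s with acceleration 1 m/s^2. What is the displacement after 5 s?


Given: v0 = 7 m/s, a = 1 m/s^2, t = 5 s
Using s = v0*t + (1/2)*a*t^2
s = 7*5 + (1/2)*1*5^2
s = 35 + (1/2)*25
s = 35 + 25/2
s = 95/2

95/2 m


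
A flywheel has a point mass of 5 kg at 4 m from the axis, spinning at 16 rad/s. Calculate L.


Given: m = 5 kg, r = 4 m, omega = 16 rad/s
For a point mass: I = m*r^2
I = 5*4^2 = 5*16 = 80
L = I*omega = 80*16
L = 1280 kg*m^2/s

1280 kg*m^2/s


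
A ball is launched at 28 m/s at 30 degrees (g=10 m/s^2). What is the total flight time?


Given: v0 = 28 m/s, theta = 30 deg, g = 10 m/s^2
sin(30) = 1/2
Using T = 2*v0*sin(theta) / g
T = 2*28*1/2 / 10
T = 28 / 10
T = 14/5 s

14/5 s


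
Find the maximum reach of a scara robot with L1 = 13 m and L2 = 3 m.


Given: L1 = 13 m, L2 = 3 m
For a 2-link planar arm, max reach = L1 + L2 (fully extended)
Max reach = 13 + 3
Max reach = 16 m

16 m


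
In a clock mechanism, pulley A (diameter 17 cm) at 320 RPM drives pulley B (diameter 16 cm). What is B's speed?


Given: D1 = 17 cm, w1 = 320 RPM, D2 = 16 cm
Using D1*w1 = D2*w2
w2 = D1*w1 / D2
w2 = 17*320 / 16
w2 = 5440 / 16
w2 = 340 RPM

340 RPM


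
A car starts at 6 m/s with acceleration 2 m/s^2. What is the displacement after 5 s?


Given: v0 = 6 m/s, a = 2 m/s^2, t = 5 s
Using s = v0*t + (1/2)*a*t^2
s = 6*5 + (1/2)*2*5^2
s = 30 + (1/2)*50
s = 30 + 25
s = 55

55 m


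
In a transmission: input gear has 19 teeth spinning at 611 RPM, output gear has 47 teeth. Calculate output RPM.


Given: N1 = 19 teeth, w1 = 611 RPM, N2 = 47 teeth
Using N1*w1 = N2*w2
w2 = N1*w1 / N2
w2 = 19*611 / 47
w2 = 11609 / 47
w2 = 247 RPM

247 RPM


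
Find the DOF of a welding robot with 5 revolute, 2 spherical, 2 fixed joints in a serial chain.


Given: serial robot with 5 revolute, 2 spherical, 2 fixed joints
DOF contribution per joint type: revolute=1, prismatic=1, spherical=3, fixed=0
DOF = 5*1 + 2*3 + 2*0
DOF = 11

11


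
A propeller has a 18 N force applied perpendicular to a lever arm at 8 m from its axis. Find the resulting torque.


Given: F = 18 N, r = 8 m, angle = 90 deg (perpendicular)
Using tau = F * r * sin(90)
sin(90) = 1
tau = 18 * 8 * 1
tau = 144 Nm

144 Nm


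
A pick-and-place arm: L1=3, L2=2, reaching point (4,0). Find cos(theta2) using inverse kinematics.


Given: L1 = 3, L2 = 2, target (x, y) = (4, 0)
Using cos(theta2) = (x^2 + y^2 - L1^2 - L2^2) / (2*L1*L2)
x^2 + y^2 = 4^2 + 0 = 16
L1^2 + L2^2 = 9 + 4 = 13
Numerator = 16 - 13 = 3
Denominator = 2*3*2 = 12
cos(theta2) = 3/12 = 1/4

1/4


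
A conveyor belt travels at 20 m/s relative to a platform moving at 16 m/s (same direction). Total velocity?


Given: object velocity = 20 m/s, platform velocity = 16 m/s (same direction)
Using classical velocity addition: v_total = v_object + v_platform
v_total = 20 + 16
v_total = 36 m/s

36 m/s


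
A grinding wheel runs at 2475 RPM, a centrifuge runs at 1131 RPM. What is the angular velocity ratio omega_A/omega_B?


Given: RPM_A = 2475, RPM_B = 1131
omega = 2*pi*RPM/60, so omega_A/omega_B = RPM_A / RPM_B
omega_A/omega_B = 2475 / 1131
omega_A/omega_B = 825/377

825/377


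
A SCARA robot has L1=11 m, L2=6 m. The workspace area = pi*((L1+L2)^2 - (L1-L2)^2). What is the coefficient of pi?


Given: L1 = 11, L2 = 6
(L1+L2)^2 = (17)^2 = 289
(L1-L2)^2 = (5)^2 = 25
Difference = 289 - 25 = 264
This equals 4*L1*L2 = 4*11*6 = 264
Workspace area = 264*pi

264


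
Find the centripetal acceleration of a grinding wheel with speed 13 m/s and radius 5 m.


Given: v = 13 m/s, r = 5 m
Using a_c = v^2 / r
a_c = 13^2 / 5
a_c = 169 / 5
a_c = 169/5 m/s^2

169/5 m/s^2
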